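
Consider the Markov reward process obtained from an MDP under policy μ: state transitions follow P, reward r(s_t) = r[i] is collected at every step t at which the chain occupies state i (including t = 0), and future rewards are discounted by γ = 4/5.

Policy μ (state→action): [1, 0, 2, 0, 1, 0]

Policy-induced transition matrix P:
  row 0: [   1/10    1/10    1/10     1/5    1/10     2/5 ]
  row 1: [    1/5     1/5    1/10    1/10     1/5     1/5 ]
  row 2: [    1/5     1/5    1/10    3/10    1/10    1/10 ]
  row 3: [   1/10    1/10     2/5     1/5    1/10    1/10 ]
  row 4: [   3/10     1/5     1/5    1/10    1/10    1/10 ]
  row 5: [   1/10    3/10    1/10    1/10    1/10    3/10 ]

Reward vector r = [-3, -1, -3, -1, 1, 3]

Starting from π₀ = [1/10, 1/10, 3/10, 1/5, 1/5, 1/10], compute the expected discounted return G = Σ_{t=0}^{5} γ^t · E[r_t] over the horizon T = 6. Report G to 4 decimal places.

t=0: π = [0.1000, 0.1000, 0.3000, 0.2000, 0.2000, 0.1000], E[r] = -1.0000, γ^t·E[r] = -1.000000, running G = -1.000000
t=1: π = [0.1800, 0.1800, 0.1800, 0.1900, 0.1100, 0.1600], E[r] = -0.8600, γ^t·E[r] = -0.688000, running G = -1.688000
t=2: π = [0.1580, 0.1790, 0.1680, 0.1730, 0.1180, 0.2040], E[r] = -0.6000, γ^t·E[r] = -0.384000, running G = -2.072000
t=3: π = [0.1583, 0.1873, 0.1637, 0.1667, 0.1179, 0.2061], E[r] = -0.5838, γ^t·E[r] = -0.298906, running G = -2.370906
t=4: π = [0.1587, 0.1881, 0.1618, 0.1652, 0.1187, 0.2074], E[r] = -0.5737, γ^t·E[r] = -0.235004, running G = -2.605910
t=5: π = [0.1587, 0.1884, 0.1614, 0.1648, 0.1188, 0.2079], E[r] = -0.5711, γ^t·E[r] = -0.187148, running G = -2.793057

G = -2.7931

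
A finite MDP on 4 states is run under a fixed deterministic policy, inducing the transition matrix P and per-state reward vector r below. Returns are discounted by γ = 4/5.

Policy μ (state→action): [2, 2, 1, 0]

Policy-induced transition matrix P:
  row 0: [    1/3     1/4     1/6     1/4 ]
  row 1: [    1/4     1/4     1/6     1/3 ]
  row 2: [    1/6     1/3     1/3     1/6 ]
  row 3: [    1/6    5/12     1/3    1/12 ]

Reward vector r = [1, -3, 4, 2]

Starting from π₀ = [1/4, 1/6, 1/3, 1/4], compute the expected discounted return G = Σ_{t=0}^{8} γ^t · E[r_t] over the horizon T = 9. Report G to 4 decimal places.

t=0: π = [0.2500, 0.1667, 0.3333, 0.2500], E[r] = 1.5833, γ^t·E[r] = 1.583333, running G = 1.583333
t=1: π = [0.2222, 0.3194, 0.2639, 0.1944], E[r] = 0.7083, γ^t·E[r] = 0.566667, running G = 2.150000
t=2: π = [0.2303, 0.3044, 0.2431, 0.2222], E[r] = 0.7338, γ^t·E[r] = 0.469630, running G = 2.619630
t=3: π = [0.2304, 0.3073, 0.2442, 0.2181], E[r] = 0.7215, γ^t·E[r] = 0.369432, running G = 2.989062
t=4: π = [0.2307, 0.3067, 0.2437, 0.2189], E[r] = 0.7233, γ^t·E[r] = 0.296250, running G = 3.285312
t=5: π = [0.2307, 0.3068, 0.2438, 0.2188], E[r] = 0.7229, γ^t·E[r] = 0.236879, running G = 3.522191
t=6: π = [0.2307, 0.3068, 0.2438, 0.2188], E[r] = 0.7230, γ^t·E[r] = 0.189519, running G = 3.711710
t=7: π = [0.2307, 0.3068, 0.2438, 0.2188], E[r] = 0.7229, γ^t·E[r] = 0.151613, running G = 3.863323
t=8: π = [0.2307, 0.3068, 0.2438, 0.2188], E[r] = 0.7229, γ^t·E[r] = 0.121291, running G = 3.984614

G = 3.9846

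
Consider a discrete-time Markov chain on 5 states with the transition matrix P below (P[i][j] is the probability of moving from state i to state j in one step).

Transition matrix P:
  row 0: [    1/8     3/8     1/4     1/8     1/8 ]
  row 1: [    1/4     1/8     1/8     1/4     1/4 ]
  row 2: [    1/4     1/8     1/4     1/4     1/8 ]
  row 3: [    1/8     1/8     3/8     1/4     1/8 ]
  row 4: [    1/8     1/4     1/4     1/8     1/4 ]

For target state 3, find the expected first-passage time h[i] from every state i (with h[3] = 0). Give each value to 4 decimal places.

First-step conditioning: h[3] = 0; for i ≠ 3, h[i] = 1 + Σ_k P[i][k]·h[k].
  h[0] = 1 + 1/8·h[0] + 3/8·h[1] + 1/4·h[2] + 1/8·h[4]
  h[1] = 1 + 1/4·h[0] + 1/8·h[1] + 1/8·h[2] + 1/4·h[4]
  h[2] = 1 + 1/4·h[0] + 1/8·h[1] + 1/4·h[2] + 1/8·h[4]
  h[4] = 1 + 1/8·h[0] + 1/4·h[1] + 1/4·h[2] + 1/4·h[4]
Solving the 4×4 linear system over states ≠ 3 gives exactly h = [554/101, 5, 497/101, 0, 561/101] (h[3] = 0 is the target).

h = [5.4851, 5.0000, 4.9208, 0.0000, 5.5545]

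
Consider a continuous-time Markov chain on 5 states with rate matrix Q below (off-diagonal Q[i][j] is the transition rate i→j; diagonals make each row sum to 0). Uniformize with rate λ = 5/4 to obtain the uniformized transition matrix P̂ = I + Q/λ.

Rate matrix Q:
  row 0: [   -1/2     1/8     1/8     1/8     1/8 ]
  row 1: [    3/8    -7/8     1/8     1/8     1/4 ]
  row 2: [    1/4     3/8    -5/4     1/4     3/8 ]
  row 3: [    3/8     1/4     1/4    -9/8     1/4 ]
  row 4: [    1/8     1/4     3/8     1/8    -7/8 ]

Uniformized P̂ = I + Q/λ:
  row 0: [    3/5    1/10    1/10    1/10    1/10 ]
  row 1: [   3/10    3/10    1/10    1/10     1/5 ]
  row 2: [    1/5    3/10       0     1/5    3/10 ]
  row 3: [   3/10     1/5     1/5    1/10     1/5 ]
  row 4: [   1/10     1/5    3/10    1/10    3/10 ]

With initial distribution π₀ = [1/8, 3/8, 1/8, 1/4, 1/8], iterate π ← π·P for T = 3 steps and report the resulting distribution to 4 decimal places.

π = [0.3451, 0.2014, 0.1384, 0.1140, 0.2011]

t=0: π = [0.1250, 0.3750, 0.1250, 0.2500, 0.1250]
t=1: π = [0.3000, 0.2375, 0.1375, 0.1125, 0.2125]
t=2: π = [0.3338, 0.2075, 0.1400, 0.1138, 0.2050]
t=3: π = [0.3451, 0.2014, 0.1384, 0.1140, 0.2011]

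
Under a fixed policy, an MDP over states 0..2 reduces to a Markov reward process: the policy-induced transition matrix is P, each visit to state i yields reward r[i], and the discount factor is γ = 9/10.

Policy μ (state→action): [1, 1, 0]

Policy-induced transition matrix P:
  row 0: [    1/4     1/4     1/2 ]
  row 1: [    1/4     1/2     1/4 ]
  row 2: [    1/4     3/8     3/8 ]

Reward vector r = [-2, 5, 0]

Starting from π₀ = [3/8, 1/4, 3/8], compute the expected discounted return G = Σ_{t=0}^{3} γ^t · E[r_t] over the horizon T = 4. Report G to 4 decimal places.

G = 3.9019

t=0: π = [0.3750, 0.2500, 0.3750], E[r] = 0.5000, γ^t·E[r] = 0.500000, running G = 0.500000
t=1: π = [0.2500, 0.3594, 0.3906], E[r] = 1.2969, γ^t·E[r] = 1.167188, running G = 1.667188
t=2: π = [0.2500, 0.3887, 0.3613], E[r] = 1.4434, γ^t·E[r] = 1.169121, running G = 2.836309
t=3: π = [0.2500, 0.3923, 0.3577], E[r] = 1.4617, γ^t·E[r] = 1.065557, running G = 3.901866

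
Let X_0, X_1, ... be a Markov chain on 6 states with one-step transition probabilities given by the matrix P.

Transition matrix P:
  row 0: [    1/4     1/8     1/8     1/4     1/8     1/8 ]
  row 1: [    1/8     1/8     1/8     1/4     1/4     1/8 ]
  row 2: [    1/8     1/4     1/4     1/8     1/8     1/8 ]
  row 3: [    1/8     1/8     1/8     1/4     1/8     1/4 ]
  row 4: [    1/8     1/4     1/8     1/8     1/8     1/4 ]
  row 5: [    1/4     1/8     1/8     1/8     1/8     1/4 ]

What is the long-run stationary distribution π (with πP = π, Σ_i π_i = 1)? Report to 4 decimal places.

π = [0.1701, 0.1610, 0.1429, 0.1902, 0.1451, 0.1908]

Balance equations π_j = Σ_i π_i·P[i][j]:
  π_0 = 1/4·π_0 + 1/8·π_1 + 1/8·π_2 + 1/8·π_3 + 1/8·π_4 + 1/4·π_5
  π_1 = 1/8·π_0 + 1/8·π_1 + 1/4·π_2 + 1/8·π_3 + 1/4·π_4 + 1/8·π_5
  π_2 = 1/8·π_0 + 1/8·π_1 + 1/4·π_2 + 1/8·π_3 + 1/8·π_4 + 1/8·π_5
  π_3 = 1/4·π_0 + 1/4·π_1 + 1/8·π_2 + 1/4·π_3 + 1/8·π_4 + 1/8·π_5
  π_4 = 1/8·π_0 + 1/4·π_1 + 1/8·π_2 + 1/8·π_3 + 1/8·π_4 + 1/8·π_5
  normalize: π_0 + π_1 + π_2 + π_3 + π_4 + π_5 = 1
Solving the linear system gives exactly π = [4276/25137, 71/441, 1/7, 4780/25137, 64/441, 685/3591].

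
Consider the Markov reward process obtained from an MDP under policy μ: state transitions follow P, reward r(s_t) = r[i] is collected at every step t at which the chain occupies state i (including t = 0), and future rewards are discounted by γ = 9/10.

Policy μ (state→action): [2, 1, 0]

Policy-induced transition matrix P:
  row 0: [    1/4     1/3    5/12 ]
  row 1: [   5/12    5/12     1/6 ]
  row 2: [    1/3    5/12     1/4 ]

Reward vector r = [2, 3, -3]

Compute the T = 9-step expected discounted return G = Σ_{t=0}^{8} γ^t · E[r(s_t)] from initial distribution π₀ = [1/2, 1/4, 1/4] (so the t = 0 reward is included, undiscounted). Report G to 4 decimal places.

G = 6.0518

t=0: π = [0.5000, 0.2500, 0.2500], E[r] = 1.0000, γ^t·E[r] = 1.000000, running G = 1.000000
t=1: π = [0.3125, 0.3750, 0.3125], E[r] = 0.8125, γ^t·E[r] = 0.731250, running G = 1.731250
t=2: π = [0.3385, 0.3906, 0.2708], E[r] = 1.0365, γ^t·E[r] = 0.839531, running G = 2.570781
t=3: π = [0.3377, 0.3885, 0.2739], E[r] = 1.0191, γ^t·E[r] = 0.742922, running G = 3.313703
t=4: π = [0.3376, 0.3885, 0.2739], E[r] = 1.0190, γ^t·E[r] = 0.668558, running G = 3.982262
t=5: π = [0.3376, 0.3885, 0.2739], E[r] = 1.0191, γ^t·E[r] = 0.601779, running G = 4.584041
t=6: π = [0.3376, 0.3885, 0.2739], E[r] = 1.0191, γ^t·E[r] = 0.541596, running G = 5.125637
t=7: π = [0.3376, 0.3885, 0.2739], E[r] = 1.0191, γ^t·E[r] = 0.487436, running G = 5.613073
t=8: π = [0.3376, 0.3885, 0.2739], E[r] = 1.0191, γ^t·E[r] = 0.438693, running G = 6.051766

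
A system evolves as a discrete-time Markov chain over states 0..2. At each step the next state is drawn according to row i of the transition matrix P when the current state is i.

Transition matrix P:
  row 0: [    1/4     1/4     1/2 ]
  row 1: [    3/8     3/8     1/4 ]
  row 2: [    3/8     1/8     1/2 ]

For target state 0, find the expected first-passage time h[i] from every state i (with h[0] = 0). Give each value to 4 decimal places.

First-step conditioning: h[0] = 0; for i ≠ 0, h[i] = 1 + Σ_k P[i][k]·h[k].
  h[1] = 1 + 3/8·h[1] + 1/4·h[2]
  h[2] = 1 + 1/8·h[1] + 1/2·h[2]
Solving the 2×2 linear system over states ≠ 0 gives exactly h = [0, 8/3, 8/3] (h[0] = 0 is the target).

h = [0.0000, 2.6667, 2.6667]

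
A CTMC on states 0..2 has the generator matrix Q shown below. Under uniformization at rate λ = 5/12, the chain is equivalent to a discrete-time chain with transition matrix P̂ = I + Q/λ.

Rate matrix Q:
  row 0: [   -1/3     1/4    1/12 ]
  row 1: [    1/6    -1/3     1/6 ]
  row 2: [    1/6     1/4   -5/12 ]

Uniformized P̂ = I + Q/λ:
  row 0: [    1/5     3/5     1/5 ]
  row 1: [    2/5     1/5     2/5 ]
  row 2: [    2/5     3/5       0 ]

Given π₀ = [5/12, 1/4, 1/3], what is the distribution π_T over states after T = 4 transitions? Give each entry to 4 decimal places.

π = [0.3335, 0.4240, 0.2425]

t=0: π = [0.4167, 0.2500, 0.3333]
t=1: π = [0.3167, 0.5000, 0.1833]
t=2: π = [0.3367, 0.4000, 0.2633]
t=3: π = [0.3327, 0.4400, 0.2273]
t=4: π = [0.3335, 0.4240, 0.2425]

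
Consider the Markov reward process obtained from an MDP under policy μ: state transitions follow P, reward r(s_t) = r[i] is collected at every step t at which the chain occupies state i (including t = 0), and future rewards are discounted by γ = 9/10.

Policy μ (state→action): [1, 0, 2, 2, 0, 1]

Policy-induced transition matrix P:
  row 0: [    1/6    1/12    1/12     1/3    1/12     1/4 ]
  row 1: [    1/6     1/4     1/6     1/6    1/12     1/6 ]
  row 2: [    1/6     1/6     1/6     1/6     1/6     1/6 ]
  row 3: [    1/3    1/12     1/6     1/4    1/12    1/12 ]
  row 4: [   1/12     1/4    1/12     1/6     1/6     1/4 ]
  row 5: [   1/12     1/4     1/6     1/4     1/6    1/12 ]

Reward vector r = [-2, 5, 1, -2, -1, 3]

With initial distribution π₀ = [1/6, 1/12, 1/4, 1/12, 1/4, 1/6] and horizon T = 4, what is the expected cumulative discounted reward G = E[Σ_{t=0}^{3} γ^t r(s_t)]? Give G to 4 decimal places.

t=0: π = [0.1667, 0.0833, 0.2500, 0.0833, 0.2500, 0.1667], E[r] = 0.4167, γ^t·E[r] = 0.416667, running G = 0.416667
t=1: π = [0.1458, 0.1875, 0.1319, 0.2153, 0.1389, 0.1806], E[r] = 0.7500, γ^t·E[r] = 0.675000, running G = 1.091667
t=2: π = [0.1759, 0.1788, 0.1429, 0.2240, 0.1209, 0.1574], E[r] = 0.5885, γ^t·E[r] = 0.476719, running G = 1.568385
t=3: π = [0.1808, 0.1714, 0.1419, 0.2278, 0.1184, 0.1596], E[r] = 0.5424, γ^t·E[r] = 0.395438, running G = 1.963823

G = 1.9638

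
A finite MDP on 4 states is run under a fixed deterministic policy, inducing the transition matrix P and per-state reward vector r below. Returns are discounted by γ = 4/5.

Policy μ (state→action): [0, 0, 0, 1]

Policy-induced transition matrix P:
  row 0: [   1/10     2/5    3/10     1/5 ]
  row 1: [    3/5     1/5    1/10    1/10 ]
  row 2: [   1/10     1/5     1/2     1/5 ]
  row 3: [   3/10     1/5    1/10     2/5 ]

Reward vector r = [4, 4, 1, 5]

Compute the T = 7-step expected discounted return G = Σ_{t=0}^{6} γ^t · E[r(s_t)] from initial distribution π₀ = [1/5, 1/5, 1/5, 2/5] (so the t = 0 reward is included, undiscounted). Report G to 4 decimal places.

t=0: π = [0.2000, 0.2000, 0.2000, 0.4000], E[r] = 3.8000, γ^t·E[r] = 3.800000, running G = 3.800000
t=1: π = [0.2800, 0.2400, 0.2200, 0.2600], E[r] = 3.6000, γ^t·E[r] = 2.880000, running G = 6.680000
t=2: π = [0.2720, 0.2560, 0.2440, 0.2280], E[r] = 3.4960, γ^t·E[r] = 2.237440, running G = 8.917440
t=3: π = [0.2736, 0.2544, 0.2520, 0.2200], E[r] = 3.4640, γ^t·E[r] = 1.773568, running G = 10.691008
t=4: π = [0.2712, 0.2547, 0.2555, 0.2186], E[r] = 3.4520, γ^t·E[r] = 1.413939, running G = 12.104947
t=5: π = [0.2711, 0.2542, 0.2564, 0.2182], E[r] = 3.4489, γ^t·E[r] = 1.130134, running G = 13.235081
t=6: π = [0.2708, 0.2542, 0.2568, 0.2182], E[r] = 3.4478, γ^t·E[r] = 0.903831, running G = 14.138913

G = 14.1389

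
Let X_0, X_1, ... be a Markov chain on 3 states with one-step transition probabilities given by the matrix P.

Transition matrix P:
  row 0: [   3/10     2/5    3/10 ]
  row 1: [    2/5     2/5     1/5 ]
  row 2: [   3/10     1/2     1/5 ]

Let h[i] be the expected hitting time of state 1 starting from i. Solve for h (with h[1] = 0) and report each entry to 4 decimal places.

h = [2.3404, 0.0000, 2.1277]

First-step conditioning: h[1] = 0; for i ≠ 1, h[i] = 1 + Σ_k P[i][k]·h[k].
  h[0] = 1 + 3/10·h[0] + 3/10·h[2]
  h[2] = 1 + 3/10·h[0] + 1/5·h[2]
Solving the 2×2 linear system over states ≠ 1 gives exactly h = [110/47, 0, 100/47] (h[1] = 0 is the target).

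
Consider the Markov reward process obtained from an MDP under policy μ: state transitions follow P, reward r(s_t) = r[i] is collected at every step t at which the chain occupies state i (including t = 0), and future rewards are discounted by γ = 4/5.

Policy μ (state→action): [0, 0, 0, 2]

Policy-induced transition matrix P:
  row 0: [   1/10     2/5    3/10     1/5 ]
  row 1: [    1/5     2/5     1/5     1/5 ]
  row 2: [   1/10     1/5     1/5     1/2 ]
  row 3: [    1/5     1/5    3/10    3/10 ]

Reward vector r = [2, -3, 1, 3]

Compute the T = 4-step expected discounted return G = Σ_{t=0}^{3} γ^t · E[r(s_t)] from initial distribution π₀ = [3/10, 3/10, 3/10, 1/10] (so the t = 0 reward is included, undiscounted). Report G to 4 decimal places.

t=0: π = [0.3000, 0.3000, 0.3000, 0.1000], E[r] = 0.3000, γ^t·E[r] = 0.300000, running G = 0.300000
t=1: π = [0.1400, 0.3200, 0.2400, 0.3000], E[r] = 0.4600, γ^t·E[r] = 0.368000, running G = 0.668000
t=2: π = [0.1620, 0.2920, 0.2440, 0.3020], E[r] = 0.5980, γ^t·E[r] = 0.382720, running G = 1.050720
t=3: π = [0.1594, 0.2908, 0.2464, 0.3034], E[r] = 0.6030, γ^t·E[r] = 0.308736, running G = 1.359456

G = 1.3595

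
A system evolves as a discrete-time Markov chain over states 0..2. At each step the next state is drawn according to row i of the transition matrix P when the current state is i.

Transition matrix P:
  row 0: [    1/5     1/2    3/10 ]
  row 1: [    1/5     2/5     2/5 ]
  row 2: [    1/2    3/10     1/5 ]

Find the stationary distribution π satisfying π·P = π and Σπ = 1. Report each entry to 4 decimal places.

π = [0.2927, 0.3984, 0.3089]

Balance equations π_j = Σ_i π_i·P[i][j]:
  π_0 = 1/5·π_0 + 1/5·π_1 + 1/2·π_2
  π_1 = 1/2·π_0 + 2/5·π_1 + 3/10·π_2
  normalize: π_0 + π_1 + π_2 = 1
Solving the linear system gives exactly π = [12/41, 49/123, 38/123].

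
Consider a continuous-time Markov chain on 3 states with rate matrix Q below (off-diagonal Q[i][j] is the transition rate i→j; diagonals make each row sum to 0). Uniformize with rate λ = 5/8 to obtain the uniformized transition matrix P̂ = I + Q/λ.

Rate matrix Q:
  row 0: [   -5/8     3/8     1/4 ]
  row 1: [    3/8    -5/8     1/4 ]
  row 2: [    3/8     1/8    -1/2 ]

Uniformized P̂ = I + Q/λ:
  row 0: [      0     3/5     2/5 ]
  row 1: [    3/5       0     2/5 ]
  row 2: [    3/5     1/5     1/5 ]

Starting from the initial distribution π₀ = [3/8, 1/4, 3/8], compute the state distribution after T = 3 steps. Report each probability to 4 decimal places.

t=0: π = [0.3750, 0.2500, 0.3750]
t=1: π = [0.3750, 0.3000, 0.3250]
t=2: π = [0.3750, 0.2900, 0.3350]
t=3: π = [0.3750, 0.2920, 0.3330]

π = [0.3750, 0.2920, 0.3330]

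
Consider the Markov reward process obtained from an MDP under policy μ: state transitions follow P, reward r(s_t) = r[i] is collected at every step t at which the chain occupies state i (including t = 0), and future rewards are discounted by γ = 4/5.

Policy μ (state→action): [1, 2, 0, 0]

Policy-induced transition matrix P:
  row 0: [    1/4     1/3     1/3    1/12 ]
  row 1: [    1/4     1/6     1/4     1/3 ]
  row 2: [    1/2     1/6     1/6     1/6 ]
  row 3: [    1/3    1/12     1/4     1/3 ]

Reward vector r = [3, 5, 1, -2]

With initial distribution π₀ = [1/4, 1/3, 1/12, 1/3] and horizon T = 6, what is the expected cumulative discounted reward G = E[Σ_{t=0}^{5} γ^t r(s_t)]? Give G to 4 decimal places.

G = 6.5543

t=0: π = [0.2500, 0.3333, 0.0833, 0.3333], E[r] = 1.8333, γ^t·E[r] = 1.833333, running G = 1.833333
t=1: π = [0.2986, 0.1806, 0.2639, 0.2569], E[r] = 1.5486, γ^t·E[r] = 1.238889, running G = 3.072222
t=2: π = [0.3374, 0.1950, 0.2529, 0.2147], E[r] = 1.8108, γ^t·E[r] = 1.158889, running G = 4.231111
t=3: π = [0.3311, 0.2050, 0.2570, 0.2068], E[r] = 1.8617, γ^t·E[r] = 0.953210, running G = 5.184321
t=4: π = [0.3315, 0.2046, 0.2562, 0.2077], E[r] = 1.8583, γ^t·E[r] = 0.761165, running G = 5.945486
t=5: π = [0.3314, 0.2046, 0.2563, 0.2078], E[r] = 1.8578, γ^t·E[r] = 0.608777, running G = 6.554264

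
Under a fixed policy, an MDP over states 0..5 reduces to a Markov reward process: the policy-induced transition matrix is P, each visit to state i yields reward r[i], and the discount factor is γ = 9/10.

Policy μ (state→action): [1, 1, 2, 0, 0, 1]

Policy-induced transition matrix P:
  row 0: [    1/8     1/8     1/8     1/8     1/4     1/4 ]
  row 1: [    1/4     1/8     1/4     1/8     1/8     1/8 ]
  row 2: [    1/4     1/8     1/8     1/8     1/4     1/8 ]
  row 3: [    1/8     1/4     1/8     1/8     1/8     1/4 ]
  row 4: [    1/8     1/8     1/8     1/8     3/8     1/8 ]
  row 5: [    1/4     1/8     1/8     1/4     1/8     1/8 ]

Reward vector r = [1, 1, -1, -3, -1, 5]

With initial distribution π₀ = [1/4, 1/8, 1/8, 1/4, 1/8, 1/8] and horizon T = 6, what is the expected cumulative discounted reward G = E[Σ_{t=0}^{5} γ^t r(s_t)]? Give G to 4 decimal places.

G = 1.4309

t=0: π = [0.2500, 0.1250, 0.1250, 0.2500, 0.1250, 0.1250], E[r] = 0.0000, γ^t·E[r] = 0.000000, running G = 0.000000
t=1: π = [0.1719, 0.1563, 0.1406, 0.1406, 0.2031, 0.1875], E[r] = 0.5000, γ^t·E[r] = 0.450000, running G = 0.450000
t=2: π = [0.1855, 0.1426, 0.1445, 0.1484, 0.2148, 0.1641], E[r] = 0.3438, γ^t·E[r] = 0.278438, running G = 0.728438
t=3: π = [0.1814, 0.1436, 0.1428, 0.1455, 0.2200, 0.1667], E[r] = 0.3594, γ^t·E[r] = 0.261984, running G = 0.990422
t=4: π = [0.1816, 0.1432, 0.1429, 0.1458, 0.2205, 0.1659], E[r] = 0.3531, γ^t·E[r] = 0.231701, running G = 1.222123
t=5: π = [0.1815, 0.1432, 0.1429, 0.1457, 0.2207, 0.1659], E[r] = 0.3536, γ^t·E[r] = 0.208802, running G = 1.430925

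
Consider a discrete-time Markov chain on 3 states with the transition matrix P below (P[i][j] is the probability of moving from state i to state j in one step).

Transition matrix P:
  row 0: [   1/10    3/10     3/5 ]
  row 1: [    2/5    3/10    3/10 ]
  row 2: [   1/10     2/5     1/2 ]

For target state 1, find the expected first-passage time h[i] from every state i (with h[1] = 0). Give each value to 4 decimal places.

h = [2.8205, 0.0000, 2.5641]

First-step conditioning: h[1] = 0; for i ≠ 1, h[i] = 1 + Σ_k P[i][k]·h[k].
  h[0] = 1 + 1/10·h[0] + 3/5·h[2]
  h[2] = 1 + 1/10·h[0] + 1/2·h[2]
Solving the 2×2 linear system over states ≠ 1 gives exactly h = [110/39, 0, 100/39] (h[1] = 0 is the target).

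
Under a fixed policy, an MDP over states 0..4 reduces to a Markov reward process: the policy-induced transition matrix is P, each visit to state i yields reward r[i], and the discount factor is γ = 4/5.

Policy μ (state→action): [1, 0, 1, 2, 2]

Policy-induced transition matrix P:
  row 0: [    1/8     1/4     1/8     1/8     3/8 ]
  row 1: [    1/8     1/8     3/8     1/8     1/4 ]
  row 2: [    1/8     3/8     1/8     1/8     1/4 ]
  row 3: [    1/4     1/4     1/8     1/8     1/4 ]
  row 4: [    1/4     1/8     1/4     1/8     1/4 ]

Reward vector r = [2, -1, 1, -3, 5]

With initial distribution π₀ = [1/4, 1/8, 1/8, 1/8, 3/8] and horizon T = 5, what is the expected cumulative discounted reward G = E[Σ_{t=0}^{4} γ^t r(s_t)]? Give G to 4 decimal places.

G = 5.2095

t=0: π = [0.2500, 0.1250, 0.1250, 0.1250, 0.3750], E[r] = 2.0000, γ^t·E[r] = 2.000000, running G = 2.000000
t=1: π = [0.1875, 0.2031, 0.2031, 0.1250, 0.2813], E[r] = 1.4063, γ^t·E[r] = 1.125000, running G = 3.125000
t=2: π = [0.1758, 0.2148, 0.2109, 0.1250, 0.2734], E[r] = 1.3398, γ^t·E[r] = 0.857500, running G = 3.982500
t=3: π = [0.1748, 0.2153, 0.2129, 0.1250, 0.2720], E[r] = 1.3320, γ^t·E[r] = 0.682000, running G = 4.664500
t=4: π = [0.1746, 0.2157, 0.2128, 0.1250, 0.2719], E[r] = 1.3306, γ^t·E[r] = 0.545025, running G = 5.209525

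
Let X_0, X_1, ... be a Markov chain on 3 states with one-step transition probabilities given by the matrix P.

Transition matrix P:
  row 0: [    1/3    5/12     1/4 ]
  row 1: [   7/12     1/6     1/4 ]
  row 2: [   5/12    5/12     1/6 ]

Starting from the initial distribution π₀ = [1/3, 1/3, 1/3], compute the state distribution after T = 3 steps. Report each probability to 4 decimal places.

t=0: π = [0.3333, 0.3333, 0.3333]
t=1: π = [0.4444, 0.3333, 0.2222]
t=2: π = [0.4352, 0.3333, 0.2315]
t=3: π = [0.4360, 0.3333, 0.2307]

π = [0.4360, 0.3333, 0.2307]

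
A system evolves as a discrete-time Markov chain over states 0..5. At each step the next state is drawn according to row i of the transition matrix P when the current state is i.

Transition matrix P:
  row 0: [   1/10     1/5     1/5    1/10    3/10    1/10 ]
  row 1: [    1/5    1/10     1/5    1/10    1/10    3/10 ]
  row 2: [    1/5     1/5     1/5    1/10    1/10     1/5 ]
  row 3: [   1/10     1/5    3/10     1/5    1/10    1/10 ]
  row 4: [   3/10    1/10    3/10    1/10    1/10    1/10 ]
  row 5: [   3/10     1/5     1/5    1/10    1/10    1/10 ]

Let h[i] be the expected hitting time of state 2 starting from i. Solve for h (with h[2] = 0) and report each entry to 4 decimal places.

h = [4.3614, 4.4421, 0.0000, 3.9590, 3.9912, 4.4354]

First-step conditioning: h[2] = 0; for i ≠ 2, h[i] = 1 + Σ_k P[i][k]·h[k].
  h[0] = 1 + 1/10·h[0] + 1/5·h[1] + 1/10·h[3] + 3/10·h[4] + 1/10·h[5]
  h[1] = 1 + 1/5·h[0] + 1/10·h[1] + 1/10·h[3] + 1/10·h[4] + 3/10·h[5]
  h[3] = 1 + 1/10·h[0] + 1/5·h[1] + 1/5·h[3] + 1/10·h[4] + 1/10·h[5]
  h[4] = 1 + 3/10·h[0] + 1/10·h[1] + 1/10·h[3] + 1/10·h[4] + 1/10·h[5]
  h[5] = 1 + 3/10·h[0] + 1/5·h[1] + 1/10·h[3] + 1/10·h[4] + 1/10·h[5]
Solving the 5×5 linear system over states ≠ 2 gives exactly h = [14580/3343, 14850/3343, 0, 13235/3343, 26685/6686, 29655/6686] (h[2] = 0 is the target).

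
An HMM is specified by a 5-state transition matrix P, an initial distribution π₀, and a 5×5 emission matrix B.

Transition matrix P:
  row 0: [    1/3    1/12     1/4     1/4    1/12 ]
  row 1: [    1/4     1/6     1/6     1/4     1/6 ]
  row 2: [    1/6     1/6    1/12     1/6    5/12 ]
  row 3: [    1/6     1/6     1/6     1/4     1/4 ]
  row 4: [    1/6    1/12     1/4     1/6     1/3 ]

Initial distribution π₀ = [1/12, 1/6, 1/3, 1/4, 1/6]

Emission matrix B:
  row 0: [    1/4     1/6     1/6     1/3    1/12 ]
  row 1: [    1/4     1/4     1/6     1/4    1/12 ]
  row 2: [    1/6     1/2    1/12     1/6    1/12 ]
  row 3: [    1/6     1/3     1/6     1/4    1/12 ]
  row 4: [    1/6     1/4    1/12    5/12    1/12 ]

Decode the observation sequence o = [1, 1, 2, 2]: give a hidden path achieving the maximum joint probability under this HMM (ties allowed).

t=0: δ = [1.389e-02, 4.167e-02, 1.667e-01, 8.333e-02, 4.167e-02]  (obs o_0=1)
t=1: δ = [4.630e-03, 6.944e-03, 6.944e-03, 9.259e-03, 1.736e-02]  ψ = [2, 2, 2, 2, 2]  (obs o_1=1)
t=2: δ = [4.823e-04, 2.572e-04, 3.617e-04, 4.823e-04, 4.823e-04]  ψ = [4, 3, 4, 4, 4]  (obs o_2=2)
t=3: δ = [2.679e-05, 1.340e-05, 1.005e-05, 2.009e-05, 1.340e-05]  ψ = [0, 3, 0, 0, 4]  (obs o_3=2)
backtrack: best end state = 0; path = [2, 4, 0, 0]

path = [2, 4, 0, 0]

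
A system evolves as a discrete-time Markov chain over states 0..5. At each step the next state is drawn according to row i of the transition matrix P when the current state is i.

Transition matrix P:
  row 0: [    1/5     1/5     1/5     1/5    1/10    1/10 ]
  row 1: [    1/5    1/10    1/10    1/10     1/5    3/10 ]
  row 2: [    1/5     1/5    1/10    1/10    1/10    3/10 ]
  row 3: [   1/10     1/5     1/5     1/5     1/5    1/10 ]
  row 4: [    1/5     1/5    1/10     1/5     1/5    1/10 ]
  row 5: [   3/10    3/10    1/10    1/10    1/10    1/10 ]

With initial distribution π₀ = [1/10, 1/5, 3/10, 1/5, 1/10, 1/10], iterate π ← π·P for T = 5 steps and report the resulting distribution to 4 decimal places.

t=0: π = [0.1000, 0.2000, 0.3000, 0.2000, 0.1000, 0.1000]
t=1: π = [0.1900, 0.1900, 0.1300, 0.1400, 0.1500, 0.2000]
t=2: π = [0.2060, 0.2010, 0.1330, 0.1480, 0.1480, 0.1640]
t=3: π = [0.2016, 0.1963, 0.1354, 0.1502, 0.1497, 0.1668]
t=4: π = [0.2017, 0.1971, 0.1352, 0.1502, 0.1496, 0.1663]
t=5: π = [0.2016, 0.1969, 0.1352, 0.1501, 0.1497, 0.1664]

π = [0.2016, 0.1969, 0.1352, 0.1501, 0.1497, 0.1664]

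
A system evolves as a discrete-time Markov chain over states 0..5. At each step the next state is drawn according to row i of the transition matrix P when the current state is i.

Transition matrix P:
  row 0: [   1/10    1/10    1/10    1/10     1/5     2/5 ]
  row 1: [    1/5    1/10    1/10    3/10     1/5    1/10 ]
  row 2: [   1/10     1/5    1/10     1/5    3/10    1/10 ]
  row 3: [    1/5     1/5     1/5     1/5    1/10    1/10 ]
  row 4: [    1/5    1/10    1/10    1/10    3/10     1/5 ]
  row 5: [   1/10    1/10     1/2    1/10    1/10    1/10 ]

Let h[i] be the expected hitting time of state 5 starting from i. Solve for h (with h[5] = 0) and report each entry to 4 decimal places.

h = [4.1986, 5.7901, 5.8766, 5.8578, 5.1317, 0.0000]

First-step conditioning: h[5] = 0; for i ≠ 5, h[i] = 1 + Σ_k P[i][k]·h[k].
  h[0] = 1 + 1/10·h[0] + 1/10·h[1] + 1/10·h[2] + 1/10·h[3] + 1/5·h[4]
  h[1] = 1 + 1/5·h[0] + 1/10·h[1] + 1/10·h[2] + 3/10·h[3] + 1/5·h[4]
  h[2] = 1 + 1/10·h[0] + 1/5·h[1] + 1/10·h[2] + 1/5·h[3] + 3/10·h[4]
  h[3] = 1 + 1/5·h[0] + 1/5·h[1] + 1/5·h[2] + 1/5·h[3] + 1/10·h[4]
  h[4] = 1 + 1/5·h[0] + 1/10·h[1] + 1/10·h[2] + 1/10·h[3] + 3/10·h[4]
Solving the 5×5 linear system over states ≠ 5 gives exactly h = [1860/443, 2565/443, 7810/1329, 2595/443, 6820/1329, 0] (h[5] = 0 is the target).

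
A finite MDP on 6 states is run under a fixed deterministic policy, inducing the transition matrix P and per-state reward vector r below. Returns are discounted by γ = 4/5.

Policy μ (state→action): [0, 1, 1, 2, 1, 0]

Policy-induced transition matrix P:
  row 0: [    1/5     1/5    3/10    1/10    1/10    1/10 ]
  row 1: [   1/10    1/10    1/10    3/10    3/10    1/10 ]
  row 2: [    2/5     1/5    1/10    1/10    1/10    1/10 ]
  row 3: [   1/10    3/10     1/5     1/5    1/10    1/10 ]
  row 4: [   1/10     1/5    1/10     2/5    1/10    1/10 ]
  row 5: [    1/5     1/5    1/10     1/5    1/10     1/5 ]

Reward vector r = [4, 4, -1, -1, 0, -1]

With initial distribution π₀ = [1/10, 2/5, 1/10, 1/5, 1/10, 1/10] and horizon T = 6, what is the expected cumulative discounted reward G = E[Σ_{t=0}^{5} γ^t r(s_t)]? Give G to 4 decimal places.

G = 4.1860

t=0: π = [0.1000, 0.4000, 0.1000, 0.2000, 0.1000, 0.1000], E[r] = 1.6000, γ^t·E[r] = 1.600000, running G = 1.600000
t=1: π = [0.1500, 0.1800, 0.1400, 0.2400, 0.1800, 0.1100], E[r] = 0.8300, γ^t·E[r] = 0.664000, running G = 2.264000
t=2: π = [0.1680, 0.2060, 0.1540, 0.2250, 0.1360, 0.1110], E[r] = 1.0060, γ^t·E[r] = 0.643840, running G = 2.907840
t=3: π = [0.1741, 0.2019, 0.1561, 0.2156, 0.1412, 0.1111], E[r] = 1.0212, γ^t·E[r] = 0.522854, running G = 3.430694
t=4: π = [0.1754, 0.2014, 0.1564, 0.2154, 0.1404, 0.1111], E[r] = 1.0240, γ^t·E[r] = 0.419422, running G = 3.850117
t=5: π = [0.1756, 0.2014, 0.1566, 0.2150, 0.1403, 0.1111], E[r] = 1.0251, γ^t·E[r] = 0.335903, running G = 4.186019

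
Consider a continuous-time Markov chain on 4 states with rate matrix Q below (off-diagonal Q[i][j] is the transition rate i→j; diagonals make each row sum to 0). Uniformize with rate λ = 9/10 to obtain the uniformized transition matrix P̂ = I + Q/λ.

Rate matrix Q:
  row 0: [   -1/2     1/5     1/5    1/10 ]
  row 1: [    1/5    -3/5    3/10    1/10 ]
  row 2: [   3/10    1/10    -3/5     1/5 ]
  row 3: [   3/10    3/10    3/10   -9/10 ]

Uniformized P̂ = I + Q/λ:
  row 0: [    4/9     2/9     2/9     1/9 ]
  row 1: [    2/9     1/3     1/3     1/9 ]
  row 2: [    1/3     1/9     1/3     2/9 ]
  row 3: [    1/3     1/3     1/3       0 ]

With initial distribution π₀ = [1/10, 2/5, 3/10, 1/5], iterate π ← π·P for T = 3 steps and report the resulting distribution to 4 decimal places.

t=0: π = [0.1000, 0.4000, 0.3000, 0.2000]
t=1: π = [0.3000, 0.2556, 0.3222, 0.1222]
t=2: π = [0.3383, 0.2284, 0.3000, 0.1333]
t=3: π = [0.3455, 0.2291, 0.2957, 0.1296]

π = [0.3455, 0.2291, 0.2957, 0.1296]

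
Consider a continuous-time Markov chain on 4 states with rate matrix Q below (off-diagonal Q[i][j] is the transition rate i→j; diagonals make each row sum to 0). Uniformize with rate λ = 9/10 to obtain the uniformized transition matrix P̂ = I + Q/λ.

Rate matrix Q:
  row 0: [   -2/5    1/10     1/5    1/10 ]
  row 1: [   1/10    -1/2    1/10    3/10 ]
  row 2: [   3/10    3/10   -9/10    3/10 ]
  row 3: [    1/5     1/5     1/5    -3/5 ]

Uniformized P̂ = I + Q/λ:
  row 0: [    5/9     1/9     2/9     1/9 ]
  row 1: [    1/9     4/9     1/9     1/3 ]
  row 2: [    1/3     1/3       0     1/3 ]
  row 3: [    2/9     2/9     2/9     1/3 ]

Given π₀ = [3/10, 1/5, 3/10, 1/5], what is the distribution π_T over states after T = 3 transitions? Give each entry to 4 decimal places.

π = [0.3177, 0.2626, 0.1572, 0.2626]

t=0: π = [0.3000, 0.2000, 0.3000, 0.2000]
t=1: π = [0.3333, 0.2667, 0.1333, 0.2667]
t=2: π = [0.3185, 0.2593, 0.1630, 0.2593]
t=3: π = [0.3177, 0.2626, 0.1572, 0.2626]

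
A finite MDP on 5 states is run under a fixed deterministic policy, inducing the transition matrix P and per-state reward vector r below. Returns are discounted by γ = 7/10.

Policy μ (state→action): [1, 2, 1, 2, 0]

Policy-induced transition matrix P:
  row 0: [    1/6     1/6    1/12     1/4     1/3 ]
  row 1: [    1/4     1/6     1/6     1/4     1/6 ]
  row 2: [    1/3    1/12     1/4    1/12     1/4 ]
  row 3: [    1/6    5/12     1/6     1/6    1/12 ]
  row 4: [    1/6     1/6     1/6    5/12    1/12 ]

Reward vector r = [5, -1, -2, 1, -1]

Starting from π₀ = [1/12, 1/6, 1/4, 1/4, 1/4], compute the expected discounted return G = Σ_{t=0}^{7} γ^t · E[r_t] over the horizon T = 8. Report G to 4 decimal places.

G = 1.0057

t=0: π = [0.0833, 0.1667, 0.2500, 0.2500, 0.2500], E[r] = -0.2500, γ^t·E[r] = -0.250000, running G = -0.250000
t=1: π = [0.2222, 0.2083, 0.1806, 0.2292, 0.1597], E[r] = 0.6111, γ^t·E[r] = 0.427778, running G = 0.177778
t=2: π = [0.2141, 0.2089, 0.1632, 0.2274, 0.1863], E[r] = 0.5764, γ^t·E[r] = 0.282431, running G = 0.460208
t=3: π = [0.2113, 0.2099, 0.1624, 0.2349, 0.1815], E[r] = 0.5750, γ^t·E[r] = 0.197238, running G = 0.657447
t=4: π = [0.2112, 0.2119, 0.1626, 0.2336, 0.1807], E[r] = 0.5720, γ^t·E[r] = 0.137334, running G = 0.794781
t=5: π = [0.2114, 0.2115, 0.1626, 0.2336, 0.1809], E[r] = 0.5730, γ^t·E[r] = 0.096307, running G = 0.891088
t=6: π = [0.2114, 0.2115, 0.1626, 0.2336, 0.1809], E[r] = 0.5729, γ^t·E[r] = 0.067406, running G = 0.958494
t=7: π = [0.2114, 0.2115, 0.1626, 0.2336, 0.1809], E[r] = 0.5729, γ^t·E[r] = 0.047183, running G = 1.005677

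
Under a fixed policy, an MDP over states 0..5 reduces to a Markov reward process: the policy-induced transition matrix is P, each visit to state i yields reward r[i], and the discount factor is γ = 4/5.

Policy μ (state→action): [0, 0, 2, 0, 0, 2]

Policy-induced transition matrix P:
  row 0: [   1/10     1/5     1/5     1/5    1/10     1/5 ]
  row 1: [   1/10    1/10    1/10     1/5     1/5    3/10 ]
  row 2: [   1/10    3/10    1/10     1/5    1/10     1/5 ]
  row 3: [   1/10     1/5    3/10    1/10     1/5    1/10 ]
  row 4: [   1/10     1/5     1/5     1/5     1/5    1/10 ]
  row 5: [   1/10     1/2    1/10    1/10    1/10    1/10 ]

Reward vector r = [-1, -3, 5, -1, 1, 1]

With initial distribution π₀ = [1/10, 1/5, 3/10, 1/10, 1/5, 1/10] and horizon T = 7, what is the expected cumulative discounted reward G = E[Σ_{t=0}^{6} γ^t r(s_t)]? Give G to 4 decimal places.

G = 1.3441

t=0: π = [0.1000, 0.2000, 0.3000, 0.1000, 0.2000, 0.1000], E[r] = 1.0000, γ^t·E[r] = 1.000000, running G = 1.000000
t=1: π = [0.1000, 0.2400, 0.1500, 0.1800, 0.1500, 0.1800], E[r] = 0.0800, γ^t·E[r] = 0.064000, running G = 1.064000
t=2: π = [0.1000, 0.2450, 0.1610, 0.1640, 0.1570, 0.1730], E[r] = 0.1360, γ^t·E[r] = 0.087040, running G = 1.151040
t=3: π = [0.1000, 0.2435, 0.1585, 0.1663, 0.1566, 0.1751], E[r] = 0.1274, γ^t·E[r] = 0.065229, running G = 1.216269
t=4: π = [0.1000, 0.2440, 0.1589, 0.1659, 0.1566, 0.1746], E[r] = 0.1278, γ^t·E[r] = 0.052363, running G = 1.268632
t=5: π = [0.1000, 0.2439, 0.1588, 0.1660, 0.1567, 0.1747], E[r] = 0.1280, γ^t·E[r] = 0.041946, running G = 1.310578
t=6: π = [0.1000, 0.2439, 0.1589, 0.1659, 0.1566, 0.1747], E[r] = 0.1279, γ^t·E[r] = 0.033536, running G = 1.344114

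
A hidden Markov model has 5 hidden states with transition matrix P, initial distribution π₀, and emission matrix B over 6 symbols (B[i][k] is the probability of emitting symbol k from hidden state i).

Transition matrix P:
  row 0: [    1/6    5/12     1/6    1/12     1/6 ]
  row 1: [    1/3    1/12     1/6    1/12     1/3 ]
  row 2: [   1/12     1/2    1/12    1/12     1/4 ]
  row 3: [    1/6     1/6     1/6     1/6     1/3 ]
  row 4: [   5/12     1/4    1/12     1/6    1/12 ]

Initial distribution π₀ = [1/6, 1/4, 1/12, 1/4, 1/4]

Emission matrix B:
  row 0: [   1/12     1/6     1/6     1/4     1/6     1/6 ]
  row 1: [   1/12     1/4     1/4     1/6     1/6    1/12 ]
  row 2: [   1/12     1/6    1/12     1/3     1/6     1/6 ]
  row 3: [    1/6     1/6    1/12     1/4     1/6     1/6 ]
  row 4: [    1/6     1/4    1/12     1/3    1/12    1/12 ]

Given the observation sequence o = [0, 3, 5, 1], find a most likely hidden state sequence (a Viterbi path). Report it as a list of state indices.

t=0: δ = [1.389e-02, 2.083e-02, 6.944e-03, 4.167e-02, 4.167e-02]  (obs o_0=0)
t=1: δ = [4.340e-03, 1.736e-03, 2.315e-03, 1.736e-03, 4.630e-03]  ψ = [4, 4, 3, 3, 3]  (obs o_1=3)
t=2: δ = [3.215e-04, 1.507e-04, 1.206e-04, 1.286e-04, 6.028e-05]  ψ = [4, 0, 0, 4, 0]  (obs o_2=5)
t=3: δ = [8.931e-06, 3.349e-05, 8.931e-06, 4.465e-06, 1.340e-05]  ψ = [0, 0, 0, 0, 0]  (obs o_3=1)
backtrack: best end state = 1; path = [3, 4, 0, 1]

path = [3, 4, 0, 1]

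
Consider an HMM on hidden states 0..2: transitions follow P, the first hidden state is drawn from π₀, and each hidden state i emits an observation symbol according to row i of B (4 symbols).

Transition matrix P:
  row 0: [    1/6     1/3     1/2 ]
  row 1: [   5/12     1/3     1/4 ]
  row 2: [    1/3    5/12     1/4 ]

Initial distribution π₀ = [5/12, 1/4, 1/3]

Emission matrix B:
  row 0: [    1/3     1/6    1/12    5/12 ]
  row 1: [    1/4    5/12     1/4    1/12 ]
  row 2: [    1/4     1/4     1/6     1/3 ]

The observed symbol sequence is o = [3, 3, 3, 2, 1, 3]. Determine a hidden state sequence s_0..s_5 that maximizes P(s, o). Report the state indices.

path = [0, 2, 0, 2, 1, 0]

t=0: δ = [1.736e-01, 2.083e-02, 1.111e-01]  (obs o_0=3)
t=1: δ = [1.543e-02, 4.823e-03, 2.894e-02]  ψ = [2, 0, 0]  (obs o_1=3)
t=2: δ = [4.019e-03, 1.005e-03, 2.572e-03]  ψ = [2, 2, 0]  (obs o_2=3)
t=3: δ = [7.144e-05, 3.349e-04, 3.349e-04]  ψ = [2, 0, 0]  (obs o_3=2)
t=4: δ = [2.326e-05, 5.814e-05, 2.093e-05]  ψ = [1, 2, 1]  (obs o_4=1)
t=5: δ = [1.009e-05, 1.615e-06, 4.845e-06]  ψ = [1, 1, 1]  (obs o_5=3)
backtrack: best end state = 0; path = [0, 2, 0, 2, 1, 0]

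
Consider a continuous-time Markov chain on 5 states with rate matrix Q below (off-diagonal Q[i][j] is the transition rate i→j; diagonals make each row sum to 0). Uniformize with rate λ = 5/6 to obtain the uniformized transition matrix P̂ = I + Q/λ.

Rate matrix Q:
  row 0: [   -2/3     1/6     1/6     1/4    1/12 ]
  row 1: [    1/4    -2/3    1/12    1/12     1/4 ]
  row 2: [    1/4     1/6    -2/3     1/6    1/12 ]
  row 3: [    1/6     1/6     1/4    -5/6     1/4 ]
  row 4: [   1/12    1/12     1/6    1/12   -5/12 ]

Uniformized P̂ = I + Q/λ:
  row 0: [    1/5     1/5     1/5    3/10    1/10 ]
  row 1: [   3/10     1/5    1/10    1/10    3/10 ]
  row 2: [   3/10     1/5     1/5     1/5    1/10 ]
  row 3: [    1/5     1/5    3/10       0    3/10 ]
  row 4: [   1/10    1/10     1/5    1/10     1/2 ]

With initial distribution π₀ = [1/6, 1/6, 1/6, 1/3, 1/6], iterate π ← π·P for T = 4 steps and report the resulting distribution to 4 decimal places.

π = [0.2099, 0.1728, 0.1973, 0.1471, 0.2728]

t=0: π = [0.1667, 0.1667, 0.1667, 0.3333, 0.1667]
t=1: π = [0.2167, 0.1833, 0.2167, 0.1167, 0.2667]
t=2: π = [0.2133, 0.1733, 0.1933, 0.1533, 0.2667]
t=3: π = [0.2100, 0.1733, 0.1980, 0.1467, 0.2720]
t=4: π = [0.2099, 0.1728, 0.1973, 0.1471, 0.2728]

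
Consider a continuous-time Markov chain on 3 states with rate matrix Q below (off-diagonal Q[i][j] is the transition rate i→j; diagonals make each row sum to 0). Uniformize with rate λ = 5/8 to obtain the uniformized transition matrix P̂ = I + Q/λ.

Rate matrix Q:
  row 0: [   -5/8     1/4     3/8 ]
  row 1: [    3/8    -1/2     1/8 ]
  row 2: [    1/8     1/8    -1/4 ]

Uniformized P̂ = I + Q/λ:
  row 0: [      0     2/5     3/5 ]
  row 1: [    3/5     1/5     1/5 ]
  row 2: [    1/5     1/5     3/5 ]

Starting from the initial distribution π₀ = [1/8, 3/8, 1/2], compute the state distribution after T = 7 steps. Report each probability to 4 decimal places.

t=0: π = [0.1250, 0.3750, 0.5000]
t=1: π = [0.3250, 0.2250, 0.4500]
t=2: π = [0.2250, 0.2650, 0.5100]
t=3: π = [0.2610, 0.2450, 0.4940]
t=4: π = [0.2458, 0.2522, 0.5020]
t=5: π = [0.2517, 0.2492, 0.4991]
t=6: π = [0.2493, 0.2503, 0.5003]
t=7: π = [0.2503, 0.2499, 0.4999]

π = [0.2503, 0.2499, 0.4999]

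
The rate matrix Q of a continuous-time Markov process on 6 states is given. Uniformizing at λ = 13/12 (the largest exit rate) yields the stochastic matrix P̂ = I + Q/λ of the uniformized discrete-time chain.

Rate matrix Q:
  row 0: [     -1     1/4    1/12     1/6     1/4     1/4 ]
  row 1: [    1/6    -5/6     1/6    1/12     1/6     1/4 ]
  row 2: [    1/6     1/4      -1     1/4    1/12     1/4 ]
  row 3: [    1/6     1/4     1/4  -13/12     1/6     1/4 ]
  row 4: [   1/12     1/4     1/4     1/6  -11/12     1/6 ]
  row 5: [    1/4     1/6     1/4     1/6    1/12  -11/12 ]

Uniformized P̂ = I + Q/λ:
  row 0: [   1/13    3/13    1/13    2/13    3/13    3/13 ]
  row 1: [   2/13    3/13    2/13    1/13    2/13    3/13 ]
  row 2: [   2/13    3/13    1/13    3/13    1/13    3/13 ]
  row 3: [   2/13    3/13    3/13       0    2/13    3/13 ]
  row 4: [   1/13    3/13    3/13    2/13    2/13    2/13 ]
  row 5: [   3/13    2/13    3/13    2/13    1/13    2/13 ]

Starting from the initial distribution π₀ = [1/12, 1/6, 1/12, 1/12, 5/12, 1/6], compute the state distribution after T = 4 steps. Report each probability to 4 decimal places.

t=0: π = [0.0833, 0.1667, 0.0833, 0.0833, 0.4167, 0.1667]
t=1: π = [0.1282, 0.2179, 0.1923, 0.1346, 0.1410, 0.1859]
t=2: π = [0.1474, 0.2165, 0.1647, 0.1312, 0.1346, 0.2056]
t=3: π = [0.1480, 0.2150, 0.1661, 0.1297, 0.1367, 0.2046]
t=4: π = [0.1477, 0.2150, 0.1659, 0.1301, 0.1367, 0.2045]

π = [0.1477, 0.2150, 0.1659, 0.1301, 0.1367, 0.2045]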